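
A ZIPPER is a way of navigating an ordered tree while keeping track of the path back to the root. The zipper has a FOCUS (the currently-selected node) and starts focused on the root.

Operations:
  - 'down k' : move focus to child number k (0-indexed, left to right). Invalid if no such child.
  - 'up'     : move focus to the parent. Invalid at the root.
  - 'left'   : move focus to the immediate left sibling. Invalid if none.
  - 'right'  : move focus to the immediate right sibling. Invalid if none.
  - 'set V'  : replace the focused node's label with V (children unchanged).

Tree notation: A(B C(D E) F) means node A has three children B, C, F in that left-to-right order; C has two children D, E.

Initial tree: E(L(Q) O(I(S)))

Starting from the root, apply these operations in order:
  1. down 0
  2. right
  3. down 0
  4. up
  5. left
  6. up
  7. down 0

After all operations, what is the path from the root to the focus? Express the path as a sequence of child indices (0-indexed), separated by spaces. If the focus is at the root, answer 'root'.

Step 1 (down 0): focus=L path=0 depth=1 children=['Q'] left=[] right=['O'] parent=E
Step 2 (right): focus=O path=1 depth=1 children=['I'] left=['L'] right=[] parent=E
Step 3 (down 0): focus=I path=1/0 depth=2 children=['S'] left=[] right=[] parent=O
Step 4 (up): focus=O path=1 depth=1 children=['I'] left=['L'] right=[] parent=E
Step 5 (left): focus=L path=0 depth=1 children=['Q'] left=[] right=['O'] parent=E
Step 6 (up): focus=E path=root depth=0 children=['L', 'O'] (at root)
Step 7 (down 0): focus=L path=0 depth=1 children=['Q'] left=[] right=['O'] parent=E

Answer: 0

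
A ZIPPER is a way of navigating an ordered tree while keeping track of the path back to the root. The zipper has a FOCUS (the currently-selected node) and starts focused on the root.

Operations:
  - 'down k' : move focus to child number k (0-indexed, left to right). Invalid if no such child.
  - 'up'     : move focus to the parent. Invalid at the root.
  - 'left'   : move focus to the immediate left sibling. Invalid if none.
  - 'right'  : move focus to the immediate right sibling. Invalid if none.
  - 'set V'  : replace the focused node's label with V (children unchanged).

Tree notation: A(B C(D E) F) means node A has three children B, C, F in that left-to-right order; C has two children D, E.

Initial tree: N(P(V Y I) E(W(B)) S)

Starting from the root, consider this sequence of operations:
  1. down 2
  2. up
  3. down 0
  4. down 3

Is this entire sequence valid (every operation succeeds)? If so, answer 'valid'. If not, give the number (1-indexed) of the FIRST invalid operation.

Step 1 (down 2): focus=S path=2 depth=1 children=[] left=['P', 'E'] right=[] parent=N
Step 2 (up): focus=N path=root depth=0 children=['P', 'E', 'S'] (at root)
Step 3 (down 0): focus=P path=0 depth=1 children=['V', 'Y', 'I'] left=[] right=['E', 'S'] parent=N
Step 4 (down 3): INVALID

Answer: 4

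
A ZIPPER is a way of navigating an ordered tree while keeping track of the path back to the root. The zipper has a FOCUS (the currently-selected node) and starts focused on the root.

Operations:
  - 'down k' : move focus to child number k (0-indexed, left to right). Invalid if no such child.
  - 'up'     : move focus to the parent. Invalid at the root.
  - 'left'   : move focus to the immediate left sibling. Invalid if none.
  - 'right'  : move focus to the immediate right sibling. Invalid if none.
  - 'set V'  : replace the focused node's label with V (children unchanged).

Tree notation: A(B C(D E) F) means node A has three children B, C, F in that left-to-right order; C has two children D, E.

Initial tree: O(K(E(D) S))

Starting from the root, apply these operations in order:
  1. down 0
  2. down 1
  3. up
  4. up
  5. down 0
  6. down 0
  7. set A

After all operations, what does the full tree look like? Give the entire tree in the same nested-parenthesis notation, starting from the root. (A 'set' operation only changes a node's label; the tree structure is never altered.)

Answer: O(K(A(D) S))

Derivation:
Step 1 (down 0): focus=K path=0 depth=1 children=['E', 'S'] left=[] right=[] parent=O
Step 2 (down 1): focus=S path=0/1 depth=2 children=[] left=['E'] right=[] parent=K
Step 3 (up): focus=K path=0 depth=1 children=['E', 'S'] left=[] right=[] parent=O
Step 4 (up): focus=O path=root depth=0 children=['K'] (at root)
Step 5 (down 0): focus=K path=0 depth=1 children=['E', 'S'] left=[] right=[] parent=O
Step 6 (down 0): focus=E path=0/0 depth=2 children=['D'] left=[] right=['S'] parent=K
Step 7 (set A): focus=A path=0/0 depth=2 children=['D'] left=[] right=['S'] parent=K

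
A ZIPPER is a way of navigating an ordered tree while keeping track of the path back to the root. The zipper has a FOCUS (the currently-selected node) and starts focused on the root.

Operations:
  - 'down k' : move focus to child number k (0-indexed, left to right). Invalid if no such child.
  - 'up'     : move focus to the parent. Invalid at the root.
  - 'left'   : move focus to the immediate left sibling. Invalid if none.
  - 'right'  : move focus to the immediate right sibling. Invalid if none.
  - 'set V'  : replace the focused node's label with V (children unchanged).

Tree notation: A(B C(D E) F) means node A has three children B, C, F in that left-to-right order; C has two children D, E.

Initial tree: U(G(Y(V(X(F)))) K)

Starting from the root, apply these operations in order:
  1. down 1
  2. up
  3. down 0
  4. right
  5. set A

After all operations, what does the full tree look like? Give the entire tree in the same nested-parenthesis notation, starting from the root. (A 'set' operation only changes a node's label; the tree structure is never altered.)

Step 1 (down 1): focus=K path=1 depth=1 children=[] left=['G'] right=[] parent=U
Step 2 (up): focus=U path=root depth=0 children=['G', 'K'] (at root)
Step 3 (down 0): focus=G path=0 depth=1 children=['Y'] left=[] right=['K'] parent=U
Step 4 (right): focus=K path=1 depth=1 children=[] left=['G'] right=[] parent=U
Step 5 (set A): focus=A path=1 depth=1 children=[] left=['G'] right=[] parent=U

Answer: U(G(Y(V(X(F)))) A)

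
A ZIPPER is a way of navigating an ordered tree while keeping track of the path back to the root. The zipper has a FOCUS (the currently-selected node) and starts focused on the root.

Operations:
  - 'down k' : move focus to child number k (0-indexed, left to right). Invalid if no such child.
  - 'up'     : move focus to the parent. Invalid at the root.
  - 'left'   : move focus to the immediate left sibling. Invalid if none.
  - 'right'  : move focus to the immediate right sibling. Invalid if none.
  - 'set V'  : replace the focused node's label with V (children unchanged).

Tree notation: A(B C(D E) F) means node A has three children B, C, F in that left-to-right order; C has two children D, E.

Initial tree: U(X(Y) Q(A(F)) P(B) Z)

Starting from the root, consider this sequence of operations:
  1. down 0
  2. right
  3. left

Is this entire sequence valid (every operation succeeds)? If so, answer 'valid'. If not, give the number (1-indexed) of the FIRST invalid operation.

Answer: valid

Derivation:
Step 1 (down 0): focus=X path=0 depth=1 children=['Y'] left=[] right=['Q', 'P', 'Z'] parent=U
Step 2 (right): focus=Q path=1 depth=1 children=['A'] left=['X'] right=['P', 'Z'] parent=U
Step 3 (left): focus=X path=0 depth=1 children=['Y'] left=[] right=['Q', 'P', 'Z'] parent=U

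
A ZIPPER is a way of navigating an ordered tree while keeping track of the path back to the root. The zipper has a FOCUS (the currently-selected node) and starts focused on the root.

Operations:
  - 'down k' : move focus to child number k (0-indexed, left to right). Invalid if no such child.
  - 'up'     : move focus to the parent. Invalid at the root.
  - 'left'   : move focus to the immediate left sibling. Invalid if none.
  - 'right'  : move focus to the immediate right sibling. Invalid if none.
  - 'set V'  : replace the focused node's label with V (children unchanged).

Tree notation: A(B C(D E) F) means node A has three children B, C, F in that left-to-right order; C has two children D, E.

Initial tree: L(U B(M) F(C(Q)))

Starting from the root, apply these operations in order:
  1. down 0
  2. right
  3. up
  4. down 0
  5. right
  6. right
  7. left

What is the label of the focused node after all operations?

Step 1 (down 0): focus=U path=0 depth=1 children=[] left=[] right=['B', 'F'] parent=L
Step 2 (right): focus=B path=1 depth=1 children=['M'] left=['U'] right=['F'] parent=L
Step 3 (up): focus=L path=root depth=0 children=['U', 'B', 'F'] (at root)
Step 4 (down 0): focus=U path=0 depth=1 children=[] left=[] right=['B', 'F'] parent=L
Step 5 (right): focus=B path=1 depth=1 children=['M'] left=['U'] right=['F'] parent=L
Step 6 (right): focus=F path=2 depth=1 children=['C'] left=['U', 'B'] right=[] parent=L
Step 7 (left): focus=B path=1 depth=1 children=['M'] left=['U'] right=['F'] parent=L

Answer: B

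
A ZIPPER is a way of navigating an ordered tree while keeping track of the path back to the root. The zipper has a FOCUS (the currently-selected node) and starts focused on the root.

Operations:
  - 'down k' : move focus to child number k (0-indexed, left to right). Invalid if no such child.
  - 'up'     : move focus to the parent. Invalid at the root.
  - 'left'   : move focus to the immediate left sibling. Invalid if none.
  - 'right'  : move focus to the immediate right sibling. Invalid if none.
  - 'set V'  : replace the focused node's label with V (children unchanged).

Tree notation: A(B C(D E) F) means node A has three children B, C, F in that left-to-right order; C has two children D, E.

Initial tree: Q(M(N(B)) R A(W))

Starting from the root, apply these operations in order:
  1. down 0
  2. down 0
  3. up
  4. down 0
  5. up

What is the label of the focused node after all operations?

Step 1 (down 0): focus=M path=0 depth=1 children=['N'] left=[] right=['R', 'A'] parent=Q
Step 2 (down 0): focus=N path=0/0 depth=2 children=['B'] left=[] right=[] parent=M
Step 3 (up): focus=M path=0 depth=1 children=['N'] left=[] right=['R', 'A'] parent=Q
Step 4 (down 0): focus=N path=0/0 depth=2 children=['B'] left=[] right=[] parent=M
Step 5 (up): focus=M path=0 depth=1 children=['N'] left=[] right=['R', 'A'] parent=Q

Answer: M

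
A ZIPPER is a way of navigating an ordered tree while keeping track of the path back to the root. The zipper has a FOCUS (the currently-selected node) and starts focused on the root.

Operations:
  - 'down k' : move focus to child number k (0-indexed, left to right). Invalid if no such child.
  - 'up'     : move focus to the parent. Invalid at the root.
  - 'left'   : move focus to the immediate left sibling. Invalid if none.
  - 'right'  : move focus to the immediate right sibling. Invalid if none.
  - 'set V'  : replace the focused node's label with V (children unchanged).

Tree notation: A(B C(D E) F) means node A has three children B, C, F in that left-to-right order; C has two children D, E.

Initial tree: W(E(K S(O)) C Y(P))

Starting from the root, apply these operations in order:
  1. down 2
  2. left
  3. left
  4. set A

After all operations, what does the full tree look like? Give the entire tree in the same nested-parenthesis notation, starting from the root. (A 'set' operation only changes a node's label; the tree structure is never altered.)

Step 1 (down 2): focus=Y path=2 depth=1 children=['P'] left=['E', 'C'] right=[] parent=W
Step 2 (left): focus=C path=1 depth=1 children=[] left=['E'] right=['Y'] parent=W
Step 3 (left): focus=E path=0 depth=1 children=['K', 'S'] left=[] right=['C', 'Y'] parent=W
Step 4 (set A): focus=A path=0 depth=1 children=['K', 'S'] left=[] right=['C', 'Y'] parent=W

Answer: W(A(K S(O)) C Y(P))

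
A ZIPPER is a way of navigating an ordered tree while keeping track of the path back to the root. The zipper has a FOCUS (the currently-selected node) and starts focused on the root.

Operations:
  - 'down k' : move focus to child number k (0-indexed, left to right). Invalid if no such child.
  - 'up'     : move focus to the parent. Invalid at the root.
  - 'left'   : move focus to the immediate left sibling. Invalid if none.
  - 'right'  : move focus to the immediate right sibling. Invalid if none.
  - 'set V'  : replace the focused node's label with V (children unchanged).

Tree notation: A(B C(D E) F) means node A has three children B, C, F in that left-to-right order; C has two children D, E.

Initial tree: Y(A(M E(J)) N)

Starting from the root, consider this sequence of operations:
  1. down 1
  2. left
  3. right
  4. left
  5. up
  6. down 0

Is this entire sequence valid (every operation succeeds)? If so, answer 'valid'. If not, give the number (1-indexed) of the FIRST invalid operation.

Step 1 (down 1): focus=N path=1 depth=1 children=[] left=['A'] right=[] parent=Y
Step 2 (left): focus=A path=0 depth=1 children=['M', 'E'] left=[] right=['N'] parent=Y
Step 3 (right): focus=N path=1 depth=1 children=[] left=['A'] right=[] parent=Y
Step 4 (left): focus=A path=0 depth=1 children=['M', 'E'] left=[] right=['N'] parent=Y
Step 5 (up): focus=Y path=root depth=0 children=['A', 'N'] (at root)
Step 6 (down 0): focus=A path=0 depth=1 children=['M', 'E'] left=[] right=['N'] parent=Y

Answer: valid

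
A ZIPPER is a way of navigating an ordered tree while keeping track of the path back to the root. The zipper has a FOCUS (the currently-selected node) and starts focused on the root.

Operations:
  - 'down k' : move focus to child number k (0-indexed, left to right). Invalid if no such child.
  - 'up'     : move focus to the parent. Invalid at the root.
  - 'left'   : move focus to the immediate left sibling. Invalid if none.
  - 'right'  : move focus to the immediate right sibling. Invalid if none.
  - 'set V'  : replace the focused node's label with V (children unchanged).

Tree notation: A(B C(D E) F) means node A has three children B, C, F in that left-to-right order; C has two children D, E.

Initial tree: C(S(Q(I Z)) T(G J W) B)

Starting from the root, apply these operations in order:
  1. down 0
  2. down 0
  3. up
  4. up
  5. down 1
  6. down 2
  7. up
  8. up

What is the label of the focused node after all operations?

Answer: C

Derivation:
Step 1 (down 0): focus=S path=0 depth=1 children=['Q'] left=[] right=['T', 'B'] parent=C
Step 2 (down 0): focus=Q path=0/0 depth=2 children=['I', 'Z'] left=[] right=[] parent=S
Step 3 (up): focus=S path=0 depth=1 children=['Q'] left=[] right=['T', 'B'] parent=C
Step 4 (up): focus=C path=root depth=0 children=['S', 'T', 'B'] (at root)
Step 5 (down 1): focus=T path=1 depth=1 children=['G', 'J', 'W'] left=['S'] right=['B'] parent=C
Step 6 (down 2): focus=W path=1/2 depth=2 children=[] left=['G', 'J'] right=[] parent=T
Step 7 (up): focus=T path=1 depth=1 children=['G', 'J', 'W'] left=['S'] right=['B'] parent=C
Step 8 (up): focus=C path=root depth=0 children=['S', 'T', 'B'] (at root)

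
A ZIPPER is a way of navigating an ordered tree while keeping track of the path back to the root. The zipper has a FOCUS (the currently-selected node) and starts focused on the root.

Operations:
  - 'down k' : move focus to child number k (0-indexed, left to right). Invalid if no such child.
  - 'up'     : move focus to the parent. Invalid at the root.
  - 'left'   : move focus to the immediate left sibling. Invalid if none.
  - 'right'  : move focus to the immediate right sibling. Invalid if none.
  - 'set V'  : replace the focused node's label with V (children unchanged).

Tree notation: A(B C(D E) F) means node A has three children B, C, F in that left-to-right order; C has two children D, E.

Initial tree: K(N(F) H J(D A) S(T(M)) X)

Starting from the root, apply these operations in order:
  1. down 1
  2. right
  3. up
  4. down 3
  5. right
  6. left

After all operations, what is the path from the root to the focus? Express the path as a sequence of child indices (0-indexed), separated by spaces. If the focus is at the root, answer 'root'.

Answer: 3

Derivation:
Step 1 (down 1): focus=H path=1 depth=1 children=[] left=['N'] right=['J', 'S', 'X'] parent=K
Step 2 (right): focus=J path=2 depth=1 children=['D', 'A'] left=['N', 'H'] right=['S', 'X'] parent=K
Step 3 (up): focus=K path=root depth=0 children=['N', 'H', 'J', 'S', 'X'] (at root)
Step 4 (down 3): focus=S path=3 depth=1 children=['T'] left=['N', 'H', 'J'] right=['X'] parent=K
Step 5 (right): focus=X path=4 depth=1 children=[] left=['N', 'H', 'J', 'S'] right=[] parent=K
Step 6 (left): focus=S path=3 depth=1 children=['T'] left=['N', 'H', 'J'] right=['X'] parent=K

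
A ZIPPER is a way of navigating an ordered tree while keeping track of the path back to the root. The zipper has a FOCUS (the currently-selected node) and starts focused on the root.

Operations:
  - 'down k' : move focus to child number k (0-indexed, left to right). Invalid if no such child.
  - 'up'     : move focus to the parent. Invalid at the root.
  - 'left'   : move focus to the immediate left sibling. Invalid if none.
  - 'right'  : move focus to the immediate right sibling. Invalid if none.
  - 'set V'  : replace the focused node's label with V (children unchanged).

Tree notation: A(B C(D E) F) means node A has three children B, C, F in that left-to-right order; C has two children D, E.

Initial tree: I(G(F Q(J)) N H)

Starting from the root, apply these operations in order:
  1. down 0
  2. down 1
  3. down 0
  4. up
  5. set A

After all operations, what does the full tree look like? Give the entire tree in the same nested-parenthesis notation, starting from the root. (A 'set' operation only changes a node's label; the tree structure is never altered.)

Answer: I(G(F A(J)) N H)

Derivation:
Step 1 (down 0): focus=G path=0 depth=1 children=['F', 'Q'] left=[] right=['N', 'H'] parent=I
Step 2 (down 1): focus=Q path=0/1 depth=2 children=['J'] left=['F'] right=[] parent=G
Step 3 (down 0): focus=J path=0/1/0 depth=3 children=[] left=[] right=[] parent=Q
Step 4 (up): focus=Q path=0/1 depth=2 children=['J'] left=['F'] right=[] parent=G
Step 5 (set A): focus=A path=0/1 depth=2 children=['J'] left=['F'] right=[] parent=G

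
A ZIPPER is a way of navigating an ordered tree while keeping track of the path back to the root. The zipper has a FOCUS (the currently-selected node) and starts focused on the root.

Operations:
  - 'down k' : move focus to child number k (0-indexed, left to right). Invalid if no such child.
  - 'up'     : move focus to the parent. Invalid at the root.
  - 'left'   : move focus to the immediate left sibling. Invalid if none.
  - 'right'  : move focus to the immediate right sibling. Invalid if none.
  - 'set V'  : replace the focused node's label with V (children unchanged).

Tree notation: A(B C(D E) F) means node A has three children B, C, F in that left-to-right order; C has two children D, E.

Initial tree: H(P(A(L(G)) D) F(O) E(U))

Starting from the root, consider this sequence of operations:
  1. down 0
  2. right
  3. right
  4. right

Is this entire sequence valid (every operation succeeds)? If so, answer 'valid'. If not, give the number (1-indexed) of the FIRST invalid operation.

Answer: 4

Derivation:
Step 1 (down 0): focus=P path=0 depth=1 children=['A', 'D'] left=[] right=['F', 'E'] parent=H
Step 2 (right): focus=F path=1 depth=1 children=['O'] left=['P'] right=['E'] parent=H
Step 3 (right): focus=E path=2 depth=1 children=['U'] left=['P', 'F'] right=[] parent=H
Step 4 (right): INVALID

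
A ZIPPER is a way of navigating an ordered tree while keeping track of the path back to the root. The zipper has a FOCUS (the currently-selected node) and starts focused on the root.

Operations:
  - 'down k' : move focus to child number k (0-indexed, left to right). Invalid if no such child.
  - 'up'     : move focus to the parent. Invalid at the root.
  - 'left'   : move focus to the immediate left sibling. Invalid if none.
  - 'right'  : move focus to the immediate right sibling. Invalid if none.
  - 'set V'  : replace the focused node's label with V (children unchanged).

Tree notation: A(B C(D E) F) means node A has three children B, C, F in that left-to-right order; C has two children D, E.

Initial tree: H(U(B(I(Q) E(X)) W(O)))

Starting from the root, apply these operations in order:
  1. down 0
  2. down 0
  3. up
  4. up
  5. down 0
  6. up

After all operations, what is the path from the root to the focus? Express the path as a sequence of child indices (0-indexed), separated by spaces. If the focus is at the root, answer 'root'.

Answer: root

Derivation:
Step 1 (down 0): focus=U path=0 depth=1 children=['B', 'W'] left=[] right=[] parent=H
Step 2 (down 0): focus=B path=0/0 depth=2 children=['I', 'E'] left=[] right=['W'] parent=U
Step 3 (up): focus=U path=0 depth=1 children=['B', 'W'] left=[] right=[] parent=H
Step 4 (up): focus=H path=root depth=0 children=['U'] (at root)
Step 5 (down 0): focus=U path=0 depth=1 children=['B', 'W'] left=[] right=[] parent=H
Step 6 (up): focus=H path=root depth=0 children=['U'] (at root)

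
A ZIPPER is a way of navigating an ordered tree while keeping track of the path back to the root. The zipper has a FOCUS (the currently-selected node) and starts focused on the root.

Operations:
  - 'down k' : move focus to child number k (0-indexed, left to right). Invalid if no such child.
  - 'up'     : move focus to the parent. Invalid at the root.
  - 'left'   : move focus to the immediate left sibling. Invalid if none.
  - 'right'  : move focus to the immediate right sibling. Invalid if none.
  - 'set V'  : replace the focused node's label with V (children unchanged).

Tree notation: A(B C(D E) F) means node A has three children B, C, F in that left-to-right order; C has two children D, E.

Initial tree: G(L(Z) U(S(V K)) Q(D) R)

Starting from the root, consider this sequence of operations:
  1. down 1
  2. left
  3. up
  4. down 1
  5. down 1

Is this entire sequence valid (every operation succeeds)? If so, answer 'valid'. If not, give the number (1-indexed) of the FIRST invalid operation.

Step 1 (down 1): focus=U path=1 depth=1 children=['S'] left=['L'] right=['Q', 'R'] parent=G
Step 2 (left): focus=L path=0 depth=1 children=['Z'] left=[] right=['U', 'Q', 'R'] parent=G
Step 3 (up): focus=G path=root depth=0 children=['L', 'U', 'Q', 'R'] (at root)
Step 4 (down 1): focus=U path=1 depth=1 children=['S'] left=['L'] right=['Q', 'R'] parent=G
Step 5 (down 1): INVALID

Answer: 5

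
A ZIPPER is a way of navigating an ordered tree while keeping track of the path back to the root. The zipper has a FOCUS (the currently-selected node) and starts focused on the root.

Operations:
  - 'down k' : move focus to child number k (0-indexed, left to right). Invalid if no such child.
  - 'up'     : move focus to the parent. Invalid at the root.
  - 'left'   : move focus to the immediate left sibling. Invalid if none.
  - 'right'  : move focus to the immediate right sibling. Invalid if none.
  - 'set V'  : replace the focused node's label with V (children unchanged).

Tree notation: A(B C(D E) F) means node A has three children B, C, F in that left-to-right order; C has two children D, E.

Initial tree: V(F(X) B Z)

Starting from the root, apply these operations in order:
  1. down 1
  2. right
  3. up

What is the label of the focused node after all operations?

Step 1 (down 1): focus=B path=1 depth=1 children=[] left=['F'] right=['Z'] parent=V
Step 2 (right): focus=Z path=2 depth=1 children=[] left=['F', 'B'] right=[] parent=V
Step 3 (up): focus=V path=root depth=0 children=['F', 'B', 'Z'] (at root)

Answer: V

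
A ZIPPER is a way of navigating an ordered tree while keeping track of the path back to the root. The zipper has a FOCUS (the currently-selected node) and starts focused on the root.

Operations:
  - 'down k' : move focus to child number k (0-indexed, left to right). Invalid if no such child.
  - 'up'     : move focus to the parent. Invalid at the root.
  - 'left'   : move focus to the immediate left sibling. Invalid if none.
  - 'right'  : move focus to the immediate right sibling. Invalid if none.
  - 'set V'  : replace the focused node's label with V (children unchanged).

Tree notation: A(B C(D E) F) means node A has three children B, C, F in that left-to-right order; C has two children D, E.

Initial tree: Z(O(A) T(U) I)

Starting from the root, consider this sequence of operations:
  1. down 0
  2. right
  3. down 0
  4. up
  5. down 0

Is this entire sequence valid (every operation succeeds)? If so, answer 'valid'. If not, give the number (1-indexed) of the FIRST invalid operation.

Answer: valid

Derivation:
Step 1 (down 0): focus=O path=0 depth=1 children=['A'] left=[] right=['T', 'I'] parent=Z
Step 2 (right): focus=T path=1 depth=1 children=['U'] left=['O'] right=['I'] parent=Z
Step 3 (down 0): focus=U path=1/0 depth=2 children=[] left=[] right=[] parent=T
Step 4 (up): focus=T path=1 depth=1 children=['U'] left=['O'] right=['I'] parent=Z
Step 5 (down 0): focus=U path=1/0 depth=2 children=[] left=[] right=[] parent=T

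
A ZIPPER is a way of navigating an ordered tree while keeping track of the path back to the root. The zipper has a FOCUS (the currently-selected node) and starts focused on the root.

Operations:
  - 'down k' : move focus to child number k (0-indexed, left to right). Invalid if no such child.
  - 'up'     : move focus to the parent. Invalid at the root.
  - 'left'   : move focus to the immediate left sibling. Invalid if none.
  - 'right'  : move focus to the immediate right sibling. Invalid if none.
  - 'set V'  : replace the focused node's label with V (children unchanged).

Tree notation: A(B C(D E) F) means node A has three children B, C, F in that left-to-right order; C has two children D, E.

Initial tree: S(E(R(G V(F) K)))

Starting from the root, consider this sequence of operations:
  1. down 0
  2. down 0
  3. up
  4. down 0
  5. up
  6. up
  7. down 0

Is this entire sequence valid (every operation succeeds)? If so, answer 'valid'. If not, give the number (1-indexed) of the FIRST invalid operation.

Step 1 (down 0): focus=E path=0 depth=1 children=['R'] left=[] right=[] parent=S
Step 2 (down 0): focus=R path=0/0 depth=2 children=['G', 'V', 'K'] left=[] right=[] parent=E
Step 3 (up): focus=E path=0 depth=1 children=['R'] left=[] right=[] parent=S
Step 4 (down 0): focus=R path=0/0 depth=2 children=['G', 'V', 'K'] left=[] right=[] parent=E
Step 5 (up): focus=E path=0 depth=1 children=['R'] left=[] right=[] parent=S
Step 6 (up): focus=S path=root depth=0 children=['E'] (at root)
Step 7 (down 0): focus=E path=0 depth=1 children=['R'] left=[] right=[] parent=S

Answer: valid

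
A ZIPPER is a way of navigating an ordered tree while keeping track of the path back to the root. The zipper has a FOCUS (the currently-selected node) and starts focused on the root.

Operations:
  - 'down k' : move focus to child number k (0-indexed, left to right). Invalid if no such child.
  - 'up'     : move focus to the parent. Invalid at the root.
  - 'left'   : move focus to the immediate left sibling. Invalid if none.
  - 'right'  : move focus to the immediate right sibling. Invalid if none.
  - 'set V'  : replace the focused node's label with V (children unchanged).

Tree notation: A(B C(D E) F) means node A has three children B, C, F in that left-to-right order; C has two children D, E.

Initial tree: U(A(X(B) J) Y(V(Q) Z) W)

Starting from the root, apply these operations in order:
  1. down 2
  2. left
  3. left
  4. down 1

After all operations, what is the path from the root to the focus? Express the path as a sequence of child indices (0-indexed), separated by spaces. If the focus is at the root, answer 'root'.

Step 1 (down 2): focus=W path=2 depth=1 children=[] left=['A', 'Y'] right=[] parent=U
Step 2 (left): focus=Y path=1 depth=1 children=['V', 'Z'] left=['A'] right=['W'] parent=U
Step 3 (left): focus=A path=0 depth=1 children=['X', 'J'] left=[] right=['Y', 'W'] parent=U
Step 4 (down 1): focus=J path=0/1 depth=2 children=[] left=['X'] right=[] parent=A

Answer: 0 1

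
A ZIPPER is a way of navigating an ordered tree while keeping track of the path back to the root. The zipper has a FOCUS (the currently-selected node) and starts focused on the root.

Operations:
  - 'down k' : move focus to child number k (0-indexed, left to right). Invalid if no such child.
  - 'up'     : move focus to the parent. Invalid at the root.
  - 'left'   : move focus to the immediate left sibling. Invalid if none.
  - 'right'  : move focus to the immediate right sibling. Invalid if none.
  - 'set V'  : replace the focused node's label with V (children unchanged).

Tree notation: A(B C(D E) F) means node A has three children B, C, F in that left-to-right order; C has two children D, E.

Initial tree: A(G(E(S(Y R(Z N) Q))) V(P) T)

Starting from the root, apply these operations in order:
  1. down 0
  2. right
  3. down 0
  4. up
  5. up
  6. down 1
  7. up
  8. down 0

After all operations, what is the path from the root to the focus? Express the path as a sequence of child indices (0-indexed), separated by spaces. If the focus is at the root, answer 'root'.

Step 1 (down 0): focus=G path=0 depth=1 children=['E'] left=[] right=['V', 'T'] parent=A
Step 2 (right): focus=V path=1 depth=1 children=['P'] left=['G'] right=['T'] parent=A
Step 3 (down 0): focus=P path=1/0 depth=2 children=[] left=[] right=[] parent=V
Step 4 (up): focus=V path=1 depth=1 children=['P'] left=['G'] right=['T'] parent=A
Step 5 (up): focus=A path=root depth=0 children=['G', 'V', 'T'] (at root)
Step 6 (down 1): focus=V path=1 depth=1 children=['P'] left=['G'] right=['T'] parent=A
Step 7 (up): focus=A path=root depth=0 children=['G', 'V', 'T'] (at root)
Step 8 (down 0): focus=G path=0 depth=1 children=['E'] left=[] right=['V', 'T'] parent=A

Answer: 0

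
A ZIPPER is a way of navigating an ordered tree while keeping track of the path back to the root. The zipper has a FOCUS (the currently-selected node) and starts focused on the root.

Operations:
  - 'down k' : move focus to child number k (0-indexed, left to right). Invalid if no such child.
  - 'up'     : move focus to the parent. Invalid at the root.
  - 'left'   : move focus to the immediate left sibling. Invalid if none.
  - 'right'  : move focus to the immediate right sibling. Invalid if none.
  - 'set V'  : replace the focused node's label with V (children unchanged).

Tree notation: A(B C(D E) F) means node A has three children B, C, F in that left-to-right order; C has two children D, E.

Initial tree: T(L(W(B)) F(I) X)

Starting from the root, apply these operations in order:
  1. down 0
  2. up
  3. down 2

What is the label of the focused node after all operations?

Step 1 (down 0): focus=L path=0 depth=1 children=['W'] left=[] right=['F', 'X'] parent=T
Step 2 (up): focus=T path=root depth=0 children=['L', 'F', 'X'] (at root)
Step 3 (down 2): focus=X path=2 depth=1 children=[] left=['L', 'F'] right=[] parent=T

Answer: X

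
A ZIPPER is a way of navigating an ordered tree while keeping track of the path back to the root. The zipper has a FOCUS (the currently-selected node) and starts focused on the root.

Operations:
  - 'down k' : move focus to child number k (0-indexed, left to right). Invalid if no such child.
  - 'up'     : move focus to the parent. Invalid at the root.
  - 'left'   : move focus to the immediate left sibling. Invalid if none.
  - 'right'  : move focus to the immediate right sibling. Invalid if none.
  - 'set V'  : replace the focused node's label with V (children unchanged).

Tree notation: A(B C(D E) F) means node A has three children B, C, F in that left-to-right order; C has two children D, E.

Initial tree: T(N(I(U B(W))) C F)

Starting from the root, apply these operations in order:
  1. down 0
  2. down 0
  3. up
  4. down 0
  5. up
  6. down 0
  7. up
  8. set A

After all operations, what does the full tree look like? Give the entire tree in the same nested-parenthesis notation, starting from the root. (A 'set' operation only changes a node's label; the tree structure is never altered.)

Step 1 (down 0): focus=N path=0 depth=1 children=['I'] left=[] right=['C', 'F'] parent=T
Step 2 (down 0): focus=I path=0/0 depth=2 children=['U', 'B'] left=[] right=[] parent=N
Step 3 (up): focus=N path=0 depth=1 children=['I'] left=[] right=['C', 'F'] parent=T
Step 4 (down 0): focus=I path=0/0 depth=2 children=['U', 'B'] left=[] right=[] parent=N
Step 5 (up): focus=N path=0 depth=1 children=['I'] left=[] right=['C', 'F'] parent=T
Step 6 (down 0): focus=I path=0/0 depth=2 children=['U', 'B'] left=[] right=[] parent=N
Step 7 (up): focus=N path=0 depth=1 children=['I'] left=[] right=['C', 'F'] parent=T
Step 8 (set A): focus=A path=0 depth=1 children=['I'] left=[] right=['C', 'F'] parent=T

Answer: T(A(I(U B(W))) C F)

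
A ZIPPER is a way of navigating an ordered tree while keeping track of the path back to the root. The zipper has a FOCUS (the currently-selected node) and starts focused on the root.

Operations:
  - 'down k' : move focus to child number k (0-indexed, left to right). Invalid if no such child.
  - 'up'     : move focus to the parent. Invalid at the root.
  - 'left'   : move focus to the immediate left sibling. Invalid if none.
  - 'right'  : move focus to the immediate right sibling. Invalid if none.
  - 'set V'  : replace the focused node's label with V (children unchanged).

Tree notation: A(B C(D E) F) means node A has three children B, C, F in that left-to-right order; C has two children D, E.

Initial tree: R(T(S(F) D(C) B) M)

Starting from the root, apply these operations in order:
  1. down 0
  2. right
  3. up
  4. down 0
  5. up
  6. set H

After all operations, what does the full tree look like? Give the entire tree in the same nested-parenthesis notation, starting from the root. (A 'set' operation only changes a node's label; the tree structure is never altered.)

Step 1 (down 0): focus=T path=0 depth=1 children=['S', 'D', 'B'] left=[] right=['M'] parent=R
Step 2 (right): focus=M path=1 depth=1 children=[] left=['T'] right=[] parent=R
Step 3 (up): focus=R path=root depth=0 children=['T', 'M'] (at root)
Step 4 (down 0): focus=T path=0 depth=1 children=['S', 'D', 'B'] left=[] right=['M'] parent=R
Step 5 (up): focus=R path=root depth=0 children=['T', 'M'] (at root)
Step 6 (set H): focus=H path=root depth=0 children=['T', 'M'] (at root)

Answer: H(T(S(F) D(C) B) M)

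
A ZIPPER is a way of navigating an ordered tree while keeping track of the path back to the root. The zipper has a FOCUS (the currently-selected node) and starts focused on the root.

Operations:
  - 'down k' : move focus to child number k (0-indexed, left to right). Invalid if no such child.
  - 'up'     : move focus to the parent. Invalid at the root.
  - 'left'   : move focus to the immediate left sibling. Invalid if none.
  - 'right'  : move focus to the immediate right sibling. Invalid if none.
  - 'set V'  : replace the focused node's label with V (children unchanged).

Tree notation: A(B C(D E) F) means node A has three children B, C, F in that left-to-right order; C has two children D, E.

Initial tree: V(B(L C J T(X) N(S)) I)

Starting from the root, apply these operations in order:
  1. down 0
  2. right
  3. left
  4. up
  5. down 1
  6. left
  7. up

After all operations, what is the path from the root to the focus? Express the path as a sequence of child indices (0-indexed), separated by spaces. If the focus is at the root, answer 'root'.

Step 1 (down 0): focus=B path=0 depth=1 children=['L', 'C', 'J', 'T', 'N'] left=[] right=['I'] parent=V
Step 2 (right): focus=I path=1 depth=1 children=[] left=['B'] right=[] parent=V
Step 3 (left): focus=B path=0 depth=1 children=['L', 'C', 'J', 'T', 'N'] left=[] right=['I'] parent=V
Step 4 (up): focus=V path=root depth=0 children=['B', 'I'] (at root)
Step 5 (down 1): focus=I path=1 depth=1 children=[] left=['B'] right=[] parent=V
Step 6 (left): focus=B path=0 depth=1 children=['L', 'C', 'J', 'T', 'N'] left=[] right=['I'] parent=V
Step 7 (up): focus=V path=root depth=0 children=['B', 'I'] (at root)

Answer: root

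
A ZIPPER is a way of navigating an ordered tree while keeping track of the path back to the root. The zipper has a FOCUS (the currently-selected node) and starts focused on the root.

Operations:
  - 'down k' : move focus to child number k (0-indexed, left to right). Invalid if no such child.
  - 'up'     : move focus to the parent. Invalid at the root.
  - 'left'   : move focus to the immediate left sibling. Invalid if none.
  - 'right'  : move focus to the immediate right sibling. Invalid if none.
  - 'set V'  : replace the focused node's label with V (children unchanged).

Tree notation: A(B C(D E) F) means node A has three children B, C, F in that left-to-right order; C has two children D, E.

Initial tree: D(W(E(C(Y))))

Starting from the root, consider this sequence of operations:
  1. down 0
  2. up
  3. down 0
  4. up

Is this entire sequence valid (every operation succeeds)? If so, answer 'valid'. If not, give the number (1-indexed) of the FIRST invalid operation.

Answer: valid

Derivation:
Step 1 (down 0): focus=W path=0 depth=1 children=['E'] left=[] right=[] parent=D
Step 2 (up): focus=D path=root depth=0 children=['W'] (at root)
Step 3 (down 0): focus=W path=0 depth=1 children=['E'] left=[] right=[] parent=D
Step 4 (up): focus=D path=root depth=0 children=['W'] (at root)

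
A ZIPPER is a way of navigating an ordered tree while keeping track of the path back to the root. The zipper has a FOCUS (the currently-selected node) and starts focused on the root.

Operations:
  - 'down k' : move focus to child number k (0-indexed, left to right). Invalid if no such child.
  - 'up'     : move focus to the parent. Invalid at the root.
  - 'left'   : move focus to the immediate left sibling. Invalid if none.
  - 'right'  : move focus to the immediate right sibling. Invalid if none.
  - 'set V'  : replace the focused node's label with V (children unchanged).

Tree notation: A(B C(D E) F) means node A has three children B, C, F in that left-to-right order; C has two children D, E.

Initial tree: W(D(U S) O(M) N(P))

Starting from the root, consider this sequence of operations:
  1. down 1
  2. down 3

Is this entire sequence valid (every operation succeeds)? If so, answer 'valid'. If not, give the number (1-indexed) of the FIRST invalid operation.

Step 1 (down 1): focus=O path=1 depth=1 children=['M'] left=['D'] right=['N'] parent=W
Step 2 (down 3): INVALID

Answer: 2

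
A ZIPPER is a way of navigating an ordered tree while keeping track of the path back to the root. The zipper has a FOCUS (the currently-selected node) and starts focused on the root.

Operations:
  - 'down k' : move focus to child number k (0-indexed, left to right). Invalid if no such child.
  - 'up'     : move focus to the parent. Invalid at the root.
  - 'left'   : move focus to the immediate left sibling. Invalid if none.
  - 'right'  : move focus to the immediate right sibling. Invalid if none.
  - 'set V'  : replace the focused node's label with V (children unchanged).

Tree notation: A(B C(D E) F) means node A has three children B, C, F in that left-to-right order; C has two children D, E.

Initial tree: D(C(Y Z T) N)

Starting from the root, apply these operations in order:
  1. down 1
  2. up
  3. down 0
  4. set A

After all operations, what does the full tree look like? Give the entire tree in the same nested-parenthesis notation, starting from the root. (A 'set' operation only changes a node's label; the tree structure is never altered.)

Answer: D(A(Y Z T) N)

Derivation:
Step 1 (down 1): focus=N path=1 depth=1 children=[] left=['C'] right=[] parent=D
Step 2 (up): focus=D path=root depth=0 children=['C', 'N'] (at root)
Step 3 (down 0): focus=C path=0 depth=1 children=['Y', 'Z', 'T'] left=[] right=['N'] parent=D
Step 4 (set A): focus=A path=0 depth=1 children=['Y', 'Z', 'T'] left=[] right=['N'] parent=D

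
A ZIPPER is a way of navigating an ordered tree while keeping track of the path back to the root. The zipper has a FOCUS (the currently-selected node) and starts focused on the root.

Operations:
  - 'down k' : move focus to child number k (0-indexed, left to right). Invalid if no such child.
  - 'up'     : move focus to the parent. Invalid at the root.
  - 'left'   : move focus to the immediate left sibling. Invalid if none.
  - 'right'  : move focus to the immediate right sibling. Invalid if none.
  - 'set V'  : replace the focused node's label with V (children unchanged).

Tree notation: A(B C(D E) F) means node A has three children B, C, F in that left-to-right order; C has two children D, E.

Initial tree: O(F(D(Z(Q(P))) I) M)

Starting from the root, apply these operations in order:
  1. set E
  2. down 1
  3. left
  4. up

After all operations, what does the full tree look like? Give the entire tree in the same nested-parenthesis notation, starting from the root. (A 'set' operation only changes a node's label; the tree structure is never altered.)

Answer: E(F(D(Z(Q(P))) I) M)

Derivation:
Step 1 (set E): focus=E path=root depth=0 children=['F', 'M'] (at root)
Step 2 (down 1): focus=M path=1 depth=1 children=[] left=['F'] right=[] parent=E
Step 3 (left): focus=F path=0 depth=1 children=['D', 'I'] left=[] right=['M'] parent=E
Step 4 (up): focus=E path=root depth=0 children=['F', 'M'] (at root)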